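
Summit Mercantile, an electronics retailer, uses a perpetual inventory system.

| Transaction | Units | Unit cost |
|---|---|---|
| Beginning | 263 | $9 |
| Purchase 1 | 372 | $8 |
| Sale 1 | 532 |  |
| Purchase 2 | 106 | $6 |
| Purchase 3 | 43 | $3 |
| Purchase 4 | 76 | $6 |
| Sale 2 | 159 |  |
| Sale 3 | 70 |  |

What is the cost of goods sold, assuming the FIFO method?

Sale 1 (532) [FIFO — oldest first]: 263 @ $9 + 269 @ $8 = $4,519
Sale 2 (159) [FIFO — oldest first]: 103 @ $8 + 56 @ $6 = $1,160
Sale 3 (70) [FIFO — oldest first]: 50 @ $6 + 20 @ $3 = $360
Total COGS = $4,519 + $1,160 + $360 = $6,039
Ending inventory: 23 @ $3 + 76 @ $6 = $525

COGS = $6,039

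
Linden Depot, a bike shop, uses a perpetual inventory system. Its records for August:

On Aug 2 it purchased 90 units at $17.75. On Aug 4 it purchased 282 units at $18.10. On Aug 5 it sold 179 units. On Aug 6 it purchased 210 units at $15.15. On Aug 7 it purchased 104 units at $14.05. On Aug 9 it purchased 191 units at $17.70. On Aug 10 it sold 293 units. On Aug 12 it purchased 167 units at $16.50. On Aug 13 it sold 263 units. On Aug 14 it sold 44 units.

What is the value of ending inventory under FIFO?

Aug 5, 179 sold [FIFO — oldest first]: 90 @ $17.75 + 89 @ $18.10 = $3,208.40
Aug 10, 293 sold [FIFO — oldest first]: 193 @ $18.10 + 100 @ $15.15 = $5,008.30
Aug 13, 263 sold [FIFO — oldest first]: 110 @ $15.15 + 104 @ $14.05 + 49 @ $17.70 = $3,995.00
Aug 14, 44 sold [FIFO — oldest first]: 44 @ $17.70 = $778.80
Total COGS = $3,208.40 + $5,008.30 + $3,995.00 + $778.80 = $12,990.50
Ending inventory: 98 @ $17.70 + 167 @ $16.50 = $4,490.10

Ending inventory = $4,490.10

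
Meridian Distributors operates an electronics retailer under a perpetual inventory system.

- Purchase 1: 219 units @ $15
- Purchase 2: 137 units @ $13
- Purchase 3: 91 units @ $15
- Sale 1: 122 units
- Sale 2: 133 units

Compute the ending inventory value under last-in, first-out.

Sale 1 (122) [LIFO — newest first]: 91 @ $15 + 31 @ $13 = $1,768
Sale 2 (133) [LIFO — newest first]: 106 @ $13 + 27 @ $15 = $1,783
Total COGS = $1,768 + $1,783 = $3,551
Ending inventory: 192 @ $15 = $2,880

Ending inventory = $2,880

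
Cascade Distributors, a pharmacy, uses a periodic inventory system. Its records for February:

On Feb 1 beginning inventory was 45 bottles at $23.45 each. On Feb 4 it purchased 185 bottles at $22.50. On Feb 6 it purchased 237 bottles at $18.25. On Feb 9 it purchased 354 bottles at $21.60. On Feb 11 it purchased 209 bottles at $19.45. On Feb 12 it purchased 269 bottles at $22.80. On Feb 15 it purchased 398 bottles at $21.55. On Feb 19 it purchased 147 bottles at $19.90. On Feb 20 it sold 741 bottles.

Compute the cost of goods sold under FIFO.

COGS = $15,461.40

Feb 20, 741 sold [FIFO — oldest first]: 45 @ $23.45 + 185 @ $22.50 + 237 @ $18.25 + 274 @ $21.60 = $15,461.40
Ending inventory: 80 @ $21.60 + 209 @ $19.45 + 269 @ $22.80 + 398 @ $21.55 + 147 @ $19.90 = $23,428.45
Check: goods available $38,889.85 = COGS $15,461.40 + ending $23,428.45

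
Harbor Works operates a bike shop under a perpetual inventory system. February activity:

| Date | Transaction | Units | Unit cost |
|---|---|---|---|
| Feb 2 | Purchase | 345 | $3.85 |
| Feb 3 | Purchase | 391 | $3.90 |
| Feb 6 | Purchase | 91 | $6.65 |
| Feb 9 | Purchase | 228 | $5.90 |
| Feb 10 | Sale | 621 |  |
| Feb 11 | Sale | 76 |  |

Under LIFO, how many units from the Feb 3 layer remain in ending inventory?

13

Feb 10, 621 sold [LIFO — newest first]: 228 @ $5.90 + 91 @ $6.65 + 302 @ $3.90 = $3,128.15
Feb 11, 76 sold [LIFO — newest first]: 76 @ $3.90 = $296.40
Total COGS = $3,128.15 + $296.40 = $3,424.55
Ending inventory: 345 @ $3.85 + 13 @ $3.90 = $1,378.95
Check: goods available $4,803.50 = COGS $3,424.55 + ending $1,378.95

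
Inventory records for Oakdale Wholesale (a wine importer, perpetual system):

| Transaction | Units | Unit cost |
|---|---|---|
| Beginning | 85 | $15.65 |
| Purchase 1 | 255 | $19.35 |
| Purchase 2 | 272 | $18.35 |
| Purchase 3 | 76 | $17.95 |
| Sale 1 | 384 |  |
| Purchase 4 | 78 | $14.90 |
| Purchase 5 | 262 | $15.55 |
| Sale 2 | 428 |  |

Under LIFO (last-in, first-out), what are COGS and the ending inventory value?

Sale 1 (384) [LIFO — newest first]: 76 @ $17.95 + 272 @ $18.35 + 36 @ $19.35 = $7,052.00
Sale 2 (428) [LIFO — newest first]: 262 @ $15.55 + 78 @ $14.90 + 88 @ $19.35 = $6,939.10
Total COGS = $7,052.00 + $6,939.10 = $13,991.10
Ending inventory: 85 @ $15.65 + 131 @ $19.35 = $3,865.10

COGS = $13,991.10; ending inventory = $3,865.10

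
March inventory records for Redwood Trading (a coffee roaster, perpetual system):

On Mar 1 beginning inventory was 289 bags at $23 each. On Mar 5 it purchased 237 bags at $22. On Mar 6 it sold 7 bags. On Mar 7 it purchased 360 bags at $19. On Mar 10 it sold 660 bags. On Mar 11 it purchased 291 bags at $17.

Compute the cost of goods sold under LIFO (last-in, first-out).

COGS = $13,664

Mar 6, 7 sold [LIFO — newest first]: 7 @ $22 = $154
Mar 10, 660 sold [LIFO — newest first]: 360 @ $19 + 230 @ $22 + 70 @ $23 = $13,510
Total COGS = $154 + $13,510 = $13,664
Ending inventory: 219 @ $23 + 291 @ $17 = $9,984
Check: goods available $23,648 = COGS $13,664 + ending $9,984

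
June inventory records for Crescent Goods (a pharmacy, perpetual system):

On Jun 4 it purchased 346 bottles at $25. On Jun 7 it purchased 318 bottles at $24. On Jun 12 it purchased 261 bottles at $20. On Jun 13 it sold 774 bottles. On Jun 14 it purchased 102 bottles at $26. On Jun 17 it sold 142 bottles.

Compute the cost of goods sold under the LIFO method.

Jun 13, 774 sold [LIFO — newest first]: 261 @ $20 + 318 @ $24 + 195 @ $25 = $17,727
Jun 17, 142 sold [LIFO — newest first]: 102 @ $26 + 40 @ $25 = $3,652
Total COGS = $17,727 + $3,652 = $21,379
Ending inventory: 111 @ $25 = $2,775

COGS = $21,379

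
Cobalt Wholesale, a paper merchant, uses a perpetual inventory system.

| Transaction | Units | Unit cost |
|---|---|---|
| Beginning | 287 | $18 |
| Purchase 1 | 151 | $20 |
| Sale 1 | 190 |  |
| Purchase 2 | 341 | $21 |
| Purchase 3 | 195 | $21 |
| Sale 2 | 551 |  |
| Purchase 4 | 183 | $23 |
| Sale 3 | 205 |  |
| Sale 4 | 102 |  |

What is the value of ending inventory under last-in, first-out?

Sale 1 (190) [LIFO — newest first]: 151 @ $20 + 39 @ $18 = $3,722
Sale 2 (551) [LIFO — newest first]: 195 @ $21 + 341 @ $21 + 15 @ $18 = $11,526
Sale 3 (205) [LIFO — newest first]: 183 @ $23 + 22 @ $18 = $4,605
Sale 4 (102) [LIFO — newest first]: 102 @ $18 = $1,836
Total COGS = $3,722 + $11,526 + $4,605 + $1,836 = $21,689
Ending inventory: 109 @ $18 = $1,962

Ending inventory = $1,962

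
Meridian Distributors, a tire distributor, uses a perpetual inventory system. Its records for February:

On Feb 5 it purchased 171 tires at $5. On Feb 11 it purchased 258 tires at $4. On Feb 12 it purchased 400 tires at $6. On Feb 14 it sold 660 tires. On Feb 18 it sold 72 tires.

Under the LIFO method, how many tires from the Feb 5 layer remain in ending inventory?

97

Feb 14, 660 sold [LIFO — newest first]: 400 @ $6 + 258 @ $4 + 2 @ $5 = $3,442
Feb 18, 72 sold [LIFO — newest first]: 72 @ $5 = $360
Total COGS = $3,442 + $360 = $3,802
Ending inventory: 97 @ $5 = $485
Check: goods available $4,287 = COGS $3,802 + ending $485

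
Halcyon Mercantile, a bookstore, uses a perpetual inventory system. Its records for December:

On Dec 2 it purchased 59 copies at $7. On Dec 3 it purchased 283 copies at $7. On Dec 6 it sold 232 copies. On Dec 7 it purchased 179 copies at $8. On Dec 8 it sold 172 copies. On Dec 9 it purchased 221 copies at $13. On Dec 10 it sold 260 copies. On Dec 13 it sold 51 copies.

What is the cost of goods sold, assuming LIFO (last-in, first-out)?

COGS = $6,510

Dec 6, 232 sold [LIFO — newest first]: 232 @ $7 = $1,624
Dec 8, 172 sold [LIFO — newest first]: 172 @ $8 = $1,376
Dec 10, 260 sold [LIFO — newest first]: 221 @ $13 + 7 @ $8 + 32 @ $7 = $3,153
Dec 13, 51 sold [LIFO — newest first]: 19 @ $7 + 32 @ $7 = $357
Total COGS = $1,624 + $1,376 + $3,153 + $357 = $6,510
Ending inventory: 27 @ $7 = $189
Check: goods available $6,699 = COGS $6,510 + ending $189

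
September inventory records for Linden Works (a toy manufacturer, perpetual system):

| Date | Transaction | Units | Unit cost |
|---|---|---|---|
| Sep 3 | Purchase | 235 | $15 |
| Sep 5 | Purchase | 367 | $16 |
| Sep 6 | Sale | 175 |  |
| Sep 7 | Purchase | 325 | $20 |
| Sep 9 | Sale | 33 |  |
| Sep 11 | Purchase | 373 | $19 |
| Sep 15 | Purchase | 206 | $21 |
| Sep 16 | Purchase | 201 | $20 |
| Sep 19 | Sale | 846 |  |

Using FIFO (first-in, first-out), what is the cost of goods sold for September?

COGS = $18,310

Sep 6, 175 sold [FIFO — oldest first]: 175 @ $15 = $2,625
Sep 9, 33 sold [FIFO — oldest first]: 33 @ $15 = $495
Sep 19, 846 sold [FIFO — oldest first]: 27 @ $15 + 367 @ $16 + 325 @ $20 + 127 @ $19 = $15,190
Total COGS = $2,625 + $495 + $15,190 = $18,310
Ending inventory: 246 @ $19 + 206 @ $21 + 201 @ $20 = $13,020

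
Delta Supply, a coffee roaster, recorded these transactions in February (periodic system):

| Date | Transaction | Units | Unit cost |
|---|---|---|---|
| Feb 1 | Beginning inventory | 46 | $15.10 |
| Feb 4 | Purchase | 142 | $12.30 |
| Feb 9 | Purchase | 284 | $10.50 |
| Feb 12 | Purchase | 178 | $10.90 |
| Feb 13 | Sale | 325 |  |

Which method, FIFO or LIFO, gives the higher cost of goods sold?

FIFO

FIFO COGS: 46 @ $15.10 + 142 @ $12.30 + 137 @ $10.50 = $3,879.70
LIFO COGS: 178 @ $10.90 + 147 @ $10.50 = $3,483.70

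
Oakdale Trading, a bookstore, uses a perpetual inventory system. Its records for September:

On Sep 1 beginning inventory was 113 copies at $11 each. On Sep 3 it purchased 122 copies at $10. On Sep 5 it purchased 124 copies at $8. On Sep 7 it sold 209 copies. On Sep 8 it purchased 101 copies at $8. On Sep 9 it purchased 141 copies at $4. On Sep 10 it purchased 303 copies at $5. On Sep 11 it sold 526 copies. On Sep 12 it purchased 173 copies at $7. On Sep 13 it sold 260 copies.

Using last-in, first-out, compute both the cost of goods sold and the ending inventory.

Sep 7, 209 sold [LIFO — newest first]: 124 @ $8 + 85 @ $10 = $1,842
Sep 11, 526 sold [LIFO — newest first]: 303 @ $5 + 141 @ $4 + 82 @ $8 = $2,735
Sep 13, 260 sold [LIFO — newest first]: 173 @ $7 + 19 @ $8 + 37 @ $10 + 31 @ $11 = $2,074
Total COGS = $1,842 + $2,735 + $2,074 = $6,651
Ending inventory: 82 @ $11 = $902
Check: goods available $7,553 = COGS $6,651 + ending $902

COGS = $6,651; ending inventory = $902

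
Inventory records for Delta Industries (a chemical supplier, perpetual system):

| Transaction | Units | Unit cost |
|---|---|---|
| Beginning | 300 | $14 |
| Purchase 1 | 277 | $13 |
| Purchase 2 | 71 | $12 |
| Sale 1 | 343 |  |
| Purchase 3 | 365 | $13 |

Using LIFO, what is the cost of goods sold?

Sale 1 (343) [LIFO — newest first]: 71 @ $12 + 272 @ $13 = $4,388
Ending inventory: 300 @ $14 + 5 @ $13 + 365 @ $13 = $9,010

COGS = $4,388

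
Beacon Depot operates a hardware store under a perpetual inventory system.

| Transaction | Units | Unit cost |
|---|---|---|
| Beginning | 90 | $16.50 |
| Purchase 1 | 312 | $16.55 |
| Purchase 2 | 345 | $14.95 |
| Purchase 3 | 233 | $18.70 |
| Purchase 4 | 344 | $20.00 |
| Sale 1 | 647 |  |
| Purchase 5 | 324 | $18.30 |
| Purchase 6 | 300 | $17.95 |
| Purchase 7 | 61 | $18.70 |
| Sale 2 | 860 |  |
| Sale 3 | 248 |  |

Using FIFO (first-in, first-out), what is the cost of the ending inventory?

Sale 1 (647) [FIFO — oldest first]: 90 @ $16.50 + 312 @ $16.55 + 245 @ $14.95 = $10,311.35
Sale 2 (860) [FIFO — oldest first]: 100 @ $14.95 + 233 @ $18.70 + 344 @ $20.00 + 183 @ $18.30 = $16,081.00
Sale 3 (248) [FIFO — oldest first]: 141 @ $18.30 + 107 @ $17.95 = $4,500.95
Total COGS = $10,311.35 + $16,081.00 + $4,500.95 = $30,893.30
Ending inventory: 193 @ $17.95 + 61 @ $18.70 = $4,605.05
Check: goods available $35,498.35 = COGS $30,893.30 + ending $4,605.05

Ending inventory = $4,605.05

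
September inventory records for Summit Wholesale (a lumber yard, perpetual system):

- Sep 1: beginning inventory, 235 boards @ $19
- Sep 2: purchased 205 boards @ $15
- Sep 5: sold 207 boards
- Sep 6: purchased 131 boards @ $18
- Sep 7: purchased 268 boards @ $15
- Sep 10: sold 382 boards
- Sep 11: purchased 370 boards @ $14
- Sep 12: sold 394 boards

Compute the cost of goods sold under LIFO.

COGS = $14,804

Sep 5, 207 sold [LIFO — newest first]: 205 @ $15 + 2 @ $19 = $3,113
Sep 10, 382 sold [LIFO — newest first]: 268 @ $15 + 114 @ $18 = $6,072
Sep 12, 394 sold [LIFO — newest first]: 370 @ $14 + 17 @ $18 + 7 @ $19 = $5,619
Total COGS = $3,113 + $6,072 + $5,619 = $14,804
Ending inventory: 226 @ $19 = $4,294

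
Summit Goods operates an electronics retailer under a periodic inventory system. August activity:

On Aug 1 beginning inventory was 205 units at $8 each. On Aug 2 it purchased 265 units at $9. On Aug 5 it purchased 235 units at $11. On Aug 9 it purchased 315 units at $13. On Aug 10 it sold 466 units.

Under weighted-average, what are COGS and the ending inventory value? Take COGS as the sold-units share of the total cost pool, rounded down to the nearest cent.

Aug 10, sell 466: 466/1020 × $10,705.00 → $4,890.71
Ending inventory (cost pool remaining) = $5,814.29

COGS = $4,890.71; ending inventory = $5,814.29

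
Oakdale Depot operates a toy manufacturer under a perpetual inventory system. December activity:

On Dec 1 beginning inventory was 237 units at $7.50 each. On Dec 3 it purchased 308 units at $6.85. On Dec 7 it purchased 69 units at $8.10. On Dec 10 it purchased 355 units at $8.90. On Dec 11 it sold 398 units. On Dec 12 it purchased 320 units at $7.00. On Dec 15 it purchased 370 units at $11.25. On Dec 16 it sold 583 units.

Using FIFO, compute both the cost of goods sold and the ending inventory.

COGS = $7,689.70; ending inventory = $6,318.50

Dec 11, 398 sold [FIFO — oldest first]: 237 @ $7.50 + 161 @ $6.85 = $2,880.35
Dec 16, 583 sold [FIFO — oldest first]: 147 @ $6.85 + 69 @ $8.10 + 355 @ $8.90 + 12 @ $7.00 = $4,809.35
Total COGS = $2,880.35 + $4,809.35 = $7,689.70
Ending inventory: 308 @ $7.00 + 370 @ $11.25 = $6,318.50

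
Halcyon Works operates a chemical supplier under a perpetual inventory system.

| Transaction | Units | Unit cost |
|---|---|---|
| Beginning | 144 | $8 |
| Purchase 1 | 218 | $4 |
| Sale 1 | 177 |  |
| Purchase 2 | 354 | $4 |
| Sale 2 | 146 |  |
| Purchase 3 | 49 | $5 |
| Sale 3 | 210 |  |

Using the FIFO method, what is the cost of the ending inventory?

Ending inventory = $977

Sale 1 (177) [FIFO — oldest first]: 144 @ $8 + 33 @ $4 = $1,284
Sale 2 (146) [FIFO — oldest first]: 146 @ $4 = $584
Sale 3 (210) [FIFO — oldest first]: 39 @ $4 + 171 @ $4 = $840
Total COGS = $1,284 + $584 + $840 = $2,708
Ending inventory: 183 @ $4 + 49 @ $5 = $977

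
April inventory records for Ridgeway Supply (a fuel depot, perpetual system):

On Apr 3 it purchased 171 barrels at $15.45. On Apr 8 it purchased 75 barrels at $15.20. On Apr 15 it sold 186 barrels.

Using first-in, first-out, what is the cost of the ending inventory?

Ending inventory = $912.00

Apr 15, 186 sold [FIFO — oldest first]: 171 @ $15.45 + 15 @ $15.20 = $2,869.95
Ending inventory: 60 @ $15.20 = $912.00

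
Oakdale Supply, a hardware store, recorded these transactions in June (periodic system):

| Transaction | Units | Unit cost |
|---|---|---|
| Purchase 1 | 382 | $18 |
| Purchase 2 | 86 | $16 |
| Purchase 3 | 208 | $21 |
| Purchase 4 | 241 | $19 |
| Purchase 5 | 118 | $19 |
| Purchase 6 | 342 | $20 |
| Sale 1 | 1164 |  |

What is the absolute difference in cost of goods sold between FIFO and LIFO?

$426

FIFO COGS: 382 @ $18 + 86 @ $16 + 208 @ $21 + 241 @ $19 + 118 @ $19 + 129 @ $20 = $22,021
LIFO COGS: 342 @ $20 + 118 @ $19 + 241 @ $19 + 208 @ $21 + 86 @ $16 + 169 @ $18 = $22,447
Difference = |$22,021 − $22,447| = $426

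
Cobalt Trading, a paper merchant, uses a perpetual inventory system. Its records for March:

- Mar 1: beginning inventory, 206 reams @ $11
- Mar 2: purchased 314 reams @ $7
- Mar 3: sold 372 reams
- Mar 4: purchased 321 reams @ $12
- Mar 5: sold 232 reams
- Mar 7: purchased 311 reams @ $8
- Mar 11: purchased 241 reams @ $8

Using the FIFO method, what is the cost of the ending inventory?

Mar 3, 372 sold [FIFO — oldest first]: 206 @ $11 + 166 @ $7 = $3,428
Mar 5, 232 sold [FIFO — oldest first]: 148 @ $7 + 84 @ $12 = $2,044
Total COGS = $3,428 + $2,044 = $5,472
Ending inventory: 237 @ $12 + 311 @ $8 + 241 @ $8 = $7,260

Ending inventory = $7,260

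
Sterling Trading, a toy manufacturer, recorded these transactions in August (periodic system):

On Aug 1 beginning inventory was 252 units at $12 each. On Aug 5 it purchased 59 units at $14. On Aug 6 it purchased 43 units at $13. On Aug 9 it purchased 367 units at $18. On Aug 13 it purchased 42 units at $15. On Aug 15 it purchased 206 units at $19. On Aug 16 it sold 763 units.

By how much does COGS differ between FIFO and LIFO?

FIFO COGS: 252 @ $12 + 59 @ $14 + 43 @ $13 + 367 @ $18 + 42 @ $15 = $11,645
LIFO COGS: 206 @ $19 + 42 @ $15 + 367 @ $18 + 43 @ $13 + 59 @ $14 + 46 @ $12 = $13,087
Difference = |$11,645 − $13,087| = $1,442

$1,442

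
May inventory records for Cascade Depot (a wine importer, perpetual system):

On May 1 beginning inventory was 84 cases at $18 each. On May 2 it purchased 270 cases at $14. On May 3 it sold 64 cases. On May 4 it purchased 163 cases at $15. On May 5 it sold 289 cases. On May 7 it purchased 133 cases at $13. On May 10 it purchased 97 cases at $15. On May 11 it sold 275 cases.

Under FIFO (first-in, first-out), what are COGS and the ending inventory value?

COGS = $9,180; ending inventory = $1,741

May 3, 64 sold [FIFO — oldest first]: 64 @ $18 = $1,152
May 5, 289 sold [FIFO — oldest first]: 20 @ $18 + 269 @ $14 = $4,126
May 11, 275 sold [FIFO — oldest first]: 1 @ $14 + 163 @ $15 + 111 @ $13 = $3,902
Total COGS = $1,152 + $4,126 + $3,902 = $9,180
Ending inventory: 22 @ $13 + 97 @ $15 = $1,741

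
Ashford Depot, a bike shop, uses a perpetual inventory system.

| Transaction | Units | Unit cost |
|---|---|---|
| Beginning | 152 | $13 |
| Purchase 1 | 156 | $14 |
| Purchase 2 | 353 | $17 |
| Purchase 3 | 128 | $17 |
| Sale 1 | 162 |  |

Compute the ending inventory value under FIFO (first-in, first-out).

Sale 1 (162) [FIFO — oldest first]: 152 @ $13 + 10 @ $14 = $2,116
Ending inventory: 146 @ $14 + 353 @ $17 + 128 @ $17 = $10,221

Ending inventory = $10,221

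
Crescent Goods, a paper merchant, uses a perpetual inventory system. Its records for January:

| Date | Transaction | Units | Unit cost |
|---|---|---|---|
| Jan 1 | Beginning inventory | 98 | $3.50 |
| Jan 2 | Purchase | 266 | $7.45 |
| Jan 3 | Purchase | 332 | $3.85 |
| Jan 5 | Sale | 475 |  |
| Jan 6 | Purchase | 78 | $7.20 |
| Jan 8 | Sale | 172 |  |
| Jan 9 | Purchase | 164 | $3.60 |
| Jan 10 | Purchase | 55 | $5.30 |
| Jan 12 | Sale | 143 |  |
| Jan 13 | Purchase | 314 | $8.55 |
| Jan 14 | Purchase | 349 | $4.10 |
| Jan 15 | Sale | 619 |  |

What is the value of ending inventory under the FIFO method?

Jan 5, 475 sold [FIFO — oldest first]: 98 @ $3.50 + 266 @ $7.45 + 111 @ $3.85 = $2,752.05
Jan 8, 172 sold [FIFO — oldest first]: 172 @ $3.85 = $662.20
Jan 12, 143 sold [FIFO — oldest first]: 49 @ $3.85 + 78 @ $7.20 + 16 @ $3.60 = $807.85
Jan 15, 619 sold [FIFO — oldest first]: 148 @ $3.60 + 55 @ $5.30 + 314 @ $8.55 + 102 @ $4.10 = $3,927.20
Total COGS = $2,752.05 + $662.20 + $807.85 + $3,927.20 = $8,149.30
Ending inventory: 247 @ $4.10 = $1,012.70
Check: goods available $9,162.00 = COGS $8,149.30 + ending $1,012.70

Ending inventory = $1,012.70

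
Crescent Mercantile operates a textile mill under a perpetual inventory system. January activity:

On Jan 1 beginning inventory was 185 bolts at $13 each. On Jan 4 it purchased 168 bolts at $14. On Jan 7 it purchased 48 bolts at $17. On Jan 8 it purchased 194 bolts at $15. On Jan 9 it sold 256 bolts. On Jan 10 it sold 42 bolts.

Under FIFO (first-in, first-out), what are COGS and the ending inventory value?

Jan 9, 256 sold [FIFO — oldest first]: 185 @ $13 + 71 @ $14 = $3,399
Jan 10, 42 sold [FIFO — oldest first]: 42 @ $14 = $588
Total COGS = $3,399 + $588 = $3,987
Ending inventory: 55 @ $14 + 48 @ $17 + 194 @ $15 = $4,496

COGS = $3,987; ending inventory = $4,496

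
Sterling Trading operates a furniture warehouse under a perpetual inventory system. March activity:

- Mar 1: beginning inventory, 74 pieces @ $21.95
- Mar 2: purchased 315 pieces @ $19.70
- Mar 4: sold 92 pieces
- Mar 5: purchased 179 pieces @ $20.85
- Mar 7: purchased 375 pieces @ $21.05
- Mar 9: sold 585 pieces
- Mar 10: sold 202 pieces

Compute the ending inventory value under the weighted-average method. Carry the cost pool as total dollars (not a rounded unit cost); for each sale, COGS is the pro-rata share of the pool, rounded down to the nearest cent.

After Mar 1: 74 on hand, pool $1,624.30 (≈ $21.9500 each)
After Mar 2: 389 on hand, pool $7,829.80 (≈ $20.1280 each)
Mar 4, sell 92: 92/389 × $7,829.80 → $1,851.77
After Mar 5: 476 on hand, pool $9,710.18 (≈ $20.3995 each)
After Mar 7: 851 on hand, pool $17,603.93 (≈ $20.6862 each)
Mar 9, sell 585: 585/851 × $17,603.93 → $12,101.40
Mar 10, sell 202: 202/266 × $5,502.53 → $4,178.61
Total COGS = $1,851.77 + $12,101.40 + $4,178.61 = $18,131.78
Ending inventory (cost pool remaining) = $1,323.92
Check: goods available $19,455.70 = COGS $18,131.78 + ending $1,323.92

Ending inventory = $1,323.92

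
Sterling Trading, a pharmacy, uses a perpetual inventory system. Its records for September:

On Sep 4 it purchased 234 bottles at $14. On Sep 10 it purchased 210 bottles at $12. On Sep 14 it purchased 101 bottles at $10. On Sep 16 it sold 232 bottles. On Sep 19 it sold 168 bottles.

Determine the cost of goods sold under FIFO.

Sep 16, 232 sold [FIFO — oldest first]: 232 @ $14 = $3,248
Sep 19, 168 sold [FIFO — oldest first]: 2 @ $14 + 166 @ $12 = $2,020
Total COGS = $3,248 + $2,020 = $5,268
Ending inventory: 44 @ $12 + 101 @ $10 = $1,538

COGS = $5,268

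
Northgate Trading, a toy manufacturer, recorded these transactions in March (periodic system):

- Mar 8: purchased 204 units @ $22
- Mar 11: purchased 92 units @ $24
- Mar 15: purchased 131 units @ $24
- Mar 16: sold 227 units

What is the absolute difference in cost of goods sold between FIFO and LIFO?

FIFO COGS: 204 @ $22 + 23 @ $24 = $5,040
LIFO COGS: 131 @ $24 + 92 @ $24 + 4 @ $22 = $5,440
Difference = |$5,040 − $5,440| = $400

$400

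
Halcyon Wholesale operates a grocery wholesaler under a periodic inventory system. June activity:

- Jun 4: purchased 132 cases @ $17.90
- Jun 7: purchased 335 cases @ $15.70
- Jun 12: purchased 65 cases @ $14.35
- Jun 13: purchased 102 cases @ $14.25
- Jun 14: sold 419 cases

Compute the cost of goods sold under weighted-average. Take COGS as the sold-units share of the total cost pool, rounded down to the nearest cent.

COGS = $6,614.48

Jun 14, sell 419: 419/634 × $10,008.55 → $6,614.48
Ending inventory (cost pool remaining) = $3,394.07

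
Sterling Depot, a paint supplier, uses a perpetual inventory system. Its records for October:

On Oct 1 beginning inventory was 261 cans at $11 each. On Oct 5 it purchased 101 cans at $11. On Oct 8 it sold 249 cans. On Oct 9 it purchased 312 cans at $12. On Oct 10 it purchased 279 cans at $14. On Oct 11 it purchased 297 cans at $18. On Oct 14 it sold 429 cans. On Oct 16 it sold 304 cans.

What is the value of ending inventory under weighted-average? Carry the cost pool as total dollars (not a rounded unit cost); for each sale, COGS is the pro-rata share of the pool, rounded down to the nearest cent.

After Oct 1: 261 on hand, pool $2,871.00 (≈ $11.0000 each)
After Oct 5: 362 on hand, pool $3,982.00 (≈ $11.0000 each)
Oct 8, sell 249: 249/362 × $3,982.00 → $2,739.00
After Oct 9: 425 on hand, pool $4,987.00 (≈ $11.7341 each)
After Oct 10: 704 on hand, pool $8,893.00 (≈ $12.6321 each)
After Oct 11: 1001 on hand, pool $14,239.00 (≈ $14.2248 each)
Oct 14, sell 429: 429/1001 × $14,239.00 → $6,102.42
Oct 16, sell 304: 304/572 × $8,136.58 → $4,324.33
Total COGS = $2,739.00 + $6,102.42 + $4,324.33 = $13,165.75
Ending inventory (cost pool remaining) = $3,812.25

Ending inventory = $3,812.25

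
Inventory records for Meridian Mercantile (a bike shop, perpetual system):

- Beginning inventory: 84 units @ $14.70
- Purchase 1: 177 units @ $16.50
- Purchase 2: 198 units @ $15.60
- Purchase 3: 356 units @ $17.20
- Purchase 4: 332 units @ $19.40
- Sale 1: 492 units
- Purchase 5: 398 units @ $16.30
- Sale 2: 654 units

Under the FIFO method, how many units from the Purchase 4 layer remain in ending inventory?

Sale 1 (492) [FIFO — oldest first]: 84 @ $14.70 + 177 @ $16.50 + 198 @ $15.60 + 33 @ $17.20 = $7,811.70
Sale 2 (654) [FIFO — oldest first]: 323 @ $17.20 + 331 @ $19.40 = $11,977.00
Total COGS = $7,811.70 + $11,977.00 = $19,788.70
Ending inventory: 1 @ $19.40 + 398 @ $16.30 = $6,506.80

1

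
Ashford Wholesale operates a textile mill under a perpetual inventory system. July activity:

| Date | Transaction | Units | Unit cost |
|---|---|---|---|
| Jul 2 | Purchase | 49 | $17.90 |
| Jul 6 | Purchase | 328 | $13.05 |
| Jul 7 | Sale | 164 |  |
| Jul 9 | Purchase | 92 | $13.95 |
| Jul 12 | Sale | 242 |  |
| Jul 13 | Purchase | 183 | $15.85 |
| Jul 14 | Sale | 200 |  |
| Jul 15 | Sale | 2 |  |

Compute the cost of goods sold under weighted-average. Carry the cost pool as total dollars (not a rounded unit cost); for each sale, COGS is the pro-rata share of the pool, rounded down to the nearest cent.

After Jul 2: 49 on hand, pool $877.10 (≈ $17.9000 each)
After Jul 6: 377 on hand, pool $5,157.50 (≈ $13.6804 each)
Jul 7, sell 164: 164/377 × $5,157.50 → $2,243.58
After Jul 9: 305 on hand, pool $4,197.32 (≈ $13.7617 each)
Jul 12, sell 242: 242/305 × $4,197.32 → $3,330.33
After Jul 13: 246 on hand, pool $3,767.54 (≈ $15.3152 each)
Jul 14, sell 200: 200/246 × $3,767.54 → $3,063.04
Jul 15, sell 2: 2/46 × $704.50 → $30.63
Total COGS = $2,243.58 + $3,330.33 + $3,063.04 + $30.63 = $8,667.58
Ending inventory (cost pool remaining) = $673.87

COGS = $8,667.58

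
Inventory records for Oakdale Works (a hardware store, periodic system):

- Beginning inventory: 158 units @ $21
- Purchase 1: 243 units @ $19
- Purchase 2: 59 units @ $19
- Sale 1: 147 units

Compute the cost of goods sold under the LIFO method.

Sale 1 (147) [LIFO — newest first]: 59 @ $19 + 88 @ $19 = $2,793
Ending inventory: 158 @ $21 + 155 @ $19 = $6,263
Check: goods available $9,056 = COGS $2,793 + ending $6,263

COGS = $2,793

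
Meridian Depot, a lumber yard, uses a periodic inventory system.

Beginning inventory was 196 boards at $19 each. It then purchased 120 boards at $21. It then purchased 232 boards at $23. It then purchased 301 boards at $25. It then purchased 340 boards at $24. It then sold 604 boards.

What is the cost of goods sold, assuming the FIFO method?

Sale 1 (604) [FIFO — oldest first]: 196 @ $19 + 120 @ $21 + 232 @ $23 + 56 @ $25 = $12,980
Ending inventory: 245 @ $25 + 340 @ $24 = $14,285

COGS = $12,980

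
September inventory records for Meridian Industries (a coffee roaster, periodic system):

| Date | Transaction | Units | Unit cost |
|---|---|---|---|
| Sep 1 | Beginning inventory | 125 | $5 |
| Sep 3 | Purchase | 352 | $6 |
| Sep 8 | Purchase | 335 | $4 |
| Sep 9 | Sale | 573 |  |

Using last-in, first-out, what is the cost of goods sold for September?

Sep 9, 573 sold [LIFO — newest first]: 335 @ $4 + 238 @ $6 = $2,768
Ending inventory: 125 @ $5 + 114 @ $6 = $1,309

COGS = $2,768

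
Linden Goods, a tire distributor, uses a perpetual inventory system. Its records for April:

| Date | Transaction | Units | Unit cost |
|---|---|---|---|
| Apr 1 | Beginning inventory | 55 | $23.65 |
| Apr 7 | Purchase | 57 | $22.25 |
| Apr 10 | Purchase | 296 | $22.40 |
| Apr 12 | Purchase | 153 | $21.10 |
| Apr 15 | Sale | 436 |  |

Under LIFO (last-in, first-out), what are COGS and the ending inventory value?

Apr 15, 436 sold [LIFO — newest first]: 153 @ $21.10 + 283 @ $22.40 = $9,567.50
Ending inventory: 55 @ $23.65 + 57 @ $22.25 + 13 @ $22.40 = $2,860.20

COGS = $9,567.50; ending inventory = $2,860.20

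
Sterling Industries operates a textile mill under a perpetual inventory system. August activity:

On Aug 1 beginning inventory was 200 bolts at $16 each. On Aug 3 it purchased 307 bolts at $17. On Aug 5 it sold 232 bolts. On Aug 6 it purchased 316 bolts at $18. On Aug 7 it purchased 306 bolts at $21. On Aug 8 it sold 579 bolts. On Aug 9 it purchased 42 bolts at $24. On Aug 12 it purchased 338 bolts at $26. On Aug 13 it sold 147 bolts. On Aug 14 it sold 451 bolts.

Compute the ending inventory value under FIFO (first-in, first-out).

Aug 5, 232 sold [FIFO — oldest first]: 200 @ $16 + 32 @ $17 = $3,744
Aug 8, 579 sold [FIFO — oldest first]: 275 @ $17 + 304 @ $18 = $10,147
Aug 13, 147 sold [FIFO — oldest first]: 12 @ $18 + 135 @ $21 = $3,051
Aug 14, 451 sold [FIFO — oldest first]: 171 @ $21 + 42 @ $24 + 238 @ $26 = $10,787
Total COGS = $3,744 + $10,147 + $3,051 + $10,787 = $27,729
Ending inventory: 100 @ $26 = $2,600

Ending inventory = $2,600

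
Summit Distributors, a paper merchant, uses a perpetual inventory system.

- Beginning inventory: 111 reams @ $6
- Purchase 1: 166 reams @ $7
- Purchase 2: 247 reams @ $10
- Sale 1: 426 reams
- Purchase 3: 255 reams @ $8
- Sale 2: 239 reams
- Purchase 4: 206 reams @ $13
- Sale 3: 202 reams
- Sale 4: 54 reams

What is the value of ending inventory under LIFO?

Ending inventory = $384

Sale 1 (426) [LIFO — newest first]: 247 @ $10 + 166 @ $7 + 13 @ $6 = $3,710
Sale 2 (239) [LIFO — newest first]: 239 @ $8 = $1,912
Sale 3 (202) [LIFO — newest first]: 202 @ $13 = $2,626
Sale 4 (54) [LIFO — newest first]: 4 @ $13 + 16 @ $8 + 34 @ $6 = $384
Total COGS = $3,710 + $1,912 + $2,626 + $384 = $8,632
Ending inventory: 64 @ $6 = $384
Check: goods available $9,016 = COGS $8,632 + ending $384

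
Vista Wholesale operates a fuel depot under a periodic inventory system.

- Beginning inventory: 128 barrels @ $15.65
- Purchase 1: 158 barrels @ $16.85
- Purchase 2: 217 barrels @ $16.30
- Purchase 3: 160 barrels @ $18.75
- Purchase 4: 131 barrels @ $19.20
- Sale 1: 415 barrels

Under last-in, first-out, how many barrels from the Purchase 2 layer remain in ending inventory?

Sale 1 (415) [LIFO — newest first]: 131 @ $19.20 + 160 @ $18.75 + 124 @ $16.30 = $7,536.40
Ending inventory: 128 @ $15.65 + 158 @ $16.85 + 93 @ $16.30 = $6,181.40
Check: goods available $13,717.80 = COGS $7,536.40 + ending $6,181.40

93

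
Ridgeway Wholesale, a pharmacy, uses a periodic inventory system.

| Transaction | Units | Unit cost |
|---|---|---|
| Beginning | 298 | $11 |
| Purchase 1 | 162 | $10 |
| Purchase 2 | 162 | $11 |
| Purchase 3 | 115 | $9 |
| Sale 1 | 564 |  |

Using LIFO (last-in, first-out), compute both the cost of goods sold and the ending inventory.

COGS = $5,812; ending inventory = $1,903

Sale 1 (564) [LIFO — newest first]: 115 @ $9 + 162 @ $11 + 162 @ $10 + 125 @ $11 = $5,812
Ending inventory: 173 @ $11 = $1,903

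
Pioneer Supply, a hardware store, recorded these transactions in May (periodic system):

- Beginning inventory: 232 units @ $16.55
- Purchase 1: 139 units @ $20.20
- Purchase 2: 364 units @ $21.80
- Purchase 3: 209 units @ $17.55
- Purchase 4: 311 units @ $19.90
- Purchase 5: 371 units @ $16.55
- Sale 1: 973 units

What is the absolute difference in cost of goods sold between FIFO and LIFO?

$1,043.15

FIFO COGS: 232 @ $16.55 + 139 @ $20.20 + 364 @ $21.80 + 209 @ $17.55 + 29 @ $19.90 = $18,827.65
LIFO COGS: 371 @ $16.55 + 311 @ $19.90 + 209 @ $17.55 + 82 @ $21.80 = $17,784.50
Difference = |$18,827.65 − $17,784.50| = $1,043.15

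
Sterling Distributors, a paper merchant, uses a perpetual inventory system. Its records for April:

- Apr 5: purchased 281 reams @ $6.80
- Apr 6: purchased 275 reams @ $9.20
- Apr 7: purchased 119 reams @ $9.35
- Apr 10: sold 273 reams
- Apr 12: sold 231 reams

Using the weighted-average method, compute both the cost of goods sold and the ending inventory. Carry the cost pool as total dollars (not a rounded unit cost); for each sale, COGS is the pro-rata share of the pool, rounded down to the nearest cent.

COGS = $4,146.57; ending inventory = $1,406.88

After Apr 5: 281 on hand, pool $1,910.80 (≈ $6.8000 each)
After Apr 6: 556 on hand, pool $4,440.80 (≈ $7.9871 each)
After Apr 7: 675 on hand, pool $5,553.45 (≈ $8.2273 each)
Apr 10, sell 273: 273/675 × $5,553.45 → $2,246.06
Apr 12, sell 231: 231/402 × $3,307.39 → $1,900.51
Total COGS = $2,246.06 + $1,900.51 = $4,146.57
Ending inventory (cost pool remaining) = $1,406.88
Check: goods available $5,553.45 = COGS $4,146.57 + ending $1,406.88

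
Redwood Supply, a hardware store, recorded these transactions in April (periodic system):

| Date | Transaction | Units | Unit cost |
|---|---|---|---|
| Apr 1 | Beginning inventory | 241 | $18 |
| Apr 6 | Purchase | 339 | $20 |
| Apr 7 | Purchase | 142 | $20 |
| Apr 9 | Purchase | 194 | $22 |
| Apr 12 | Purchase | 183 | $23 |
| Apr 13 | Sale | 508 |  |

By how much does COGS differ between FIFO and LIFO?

$1,419

FIFO COGS: 241 @ $18 + 267 @ $20 = $9,678
LIFO COGS: 183 @ $23 + 194 @ $22 + 131 @ $20 = $11,097
Difference = |$9,678 − $11,097| = $1,419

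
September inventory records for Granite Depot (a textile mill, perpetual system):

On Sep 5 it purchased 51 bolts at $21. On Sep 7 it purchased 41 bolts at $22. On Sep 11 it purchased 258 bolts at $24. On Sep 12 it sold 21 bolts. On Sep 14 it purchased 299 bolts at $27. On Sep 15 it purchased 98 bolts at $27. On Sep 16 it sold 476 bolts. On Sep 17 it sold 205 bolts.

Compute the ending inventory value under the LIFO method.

Sep 12, 21 sold [LIFO — newest first]: 21 @ $24 = $504
Sep 16, 476 sold [LIFO — newest first]: 98 @ $27 + 299 @ $27 + 79 @ $24 = $12,615
Sep 17, 205 sold [LIFO — newest first]: 158 @ $24 + 41 @ $22 + 6 @ $21 = $4,820
Total COGS = $504 + $12,615 + $4,820 = $17,939
Ending inventory: 45 @ $21 = $945

Ending inventory = $945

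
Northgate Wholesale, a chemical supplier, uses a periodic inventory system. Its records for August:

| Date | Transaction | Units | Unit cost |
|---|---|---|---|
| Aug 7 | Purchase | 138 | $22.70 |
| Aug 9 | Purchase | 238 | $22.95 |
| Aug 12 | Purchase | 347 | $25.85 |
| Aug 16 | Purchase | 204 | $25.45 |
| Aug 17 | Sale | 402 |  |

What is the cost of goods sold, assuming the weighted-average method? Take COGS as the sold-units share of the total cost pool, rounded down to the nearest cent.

Aug 17, sell 402: 402/927 × $22,756.45 → $9,868.49
Ending inventory (cost pool remaining) = $12,887.96

COGS = $9,868.49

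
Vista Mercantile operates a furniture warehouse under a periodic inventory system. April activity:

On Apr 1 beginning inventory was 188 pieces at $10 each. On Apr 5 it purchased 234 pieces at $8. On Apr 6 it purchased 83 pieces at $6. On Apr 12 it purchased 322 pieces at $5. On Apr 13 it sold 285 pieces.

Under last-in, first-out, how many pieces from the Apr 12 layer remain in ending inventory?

Apr 13, 285 sold [LIFO — newest first]: 285 @ $5 = $1,425
Ending inventory: 188 @ $10 + 234 @ $8 + 83 @ $6 + 37 @ $5 = $4,435

37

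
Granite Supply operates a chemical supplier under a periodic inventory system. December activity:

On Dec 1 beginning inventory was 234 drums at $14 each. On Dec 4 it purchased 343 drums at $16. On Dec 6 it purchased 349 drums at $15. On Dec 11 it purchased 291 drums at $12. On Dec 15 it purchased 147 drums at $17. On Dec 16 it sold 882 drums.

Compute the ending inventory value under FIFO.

Dec 16, 882 sold [FIFO — oldest first]: 234 @ $14 + 343 @ $16 + 305 @ $15 = $13,339
Ending inventory: 44 @ $15 + 291 @ $12 + 147 @ $17 = $6,651
Check: goods available $19,990 = COGS $13,339 + ending $6,651

Ending inventory = $6,651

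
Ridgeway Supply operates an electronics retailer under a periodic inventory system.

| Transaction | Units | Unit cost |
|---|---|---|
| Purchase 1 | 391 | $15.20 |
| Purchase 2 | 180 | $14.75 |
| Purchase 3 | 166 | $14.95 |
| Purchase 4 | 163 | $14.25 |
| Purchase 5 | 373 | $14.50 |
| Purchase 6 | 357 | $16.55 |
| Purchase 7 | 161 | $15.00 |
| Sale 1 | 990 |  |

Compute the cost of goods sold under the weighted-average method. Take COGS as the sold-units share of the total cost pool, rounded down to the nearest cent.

Sale 1, sell 990: 990/1791 × $27,134.50 → $14,998.96
Ending inventory (cost pool remaining) = $12,135.54
Check: goods available $27,134.50 = COGS $14,998.96 + ending $12,135.54

COGS = $14,998.96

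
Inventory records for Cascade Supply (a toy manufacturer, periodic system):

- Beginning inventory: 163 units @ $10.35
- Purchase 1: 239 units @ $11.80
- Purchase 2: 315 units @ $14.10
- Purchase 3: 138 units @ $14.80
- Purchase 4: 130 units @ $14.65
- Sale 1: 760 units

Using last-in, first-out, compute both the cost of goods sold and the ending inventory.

Sale 1 (760) [LIFO — newest first]: 130 @ $14.65 + 138 @ $14.80 + 315 @ $14.10 + 177 @ $11.80 = $10,477.00
Ending inventory: 163 @ $10.35 + 62 @ $11.80 = $2,418.65

COGS = $10,477.00; ending inventory = $2,418.65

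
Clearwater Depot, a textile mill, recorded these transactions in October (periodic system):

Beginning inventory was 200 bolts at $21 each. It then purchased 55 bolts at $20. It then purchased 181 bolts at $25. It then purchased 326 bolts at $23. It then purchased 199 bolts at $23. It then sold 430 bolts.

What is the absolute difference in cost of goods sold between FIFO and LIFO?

$215

FIFO COGS: 200 @ $21 + 55 @ $20 + 175 @ $25 = $9,675
LIFO COGS: 199 @ $23 + 231 @ $23 = $9,890
Difference = |$9,675 − $9,890| = $215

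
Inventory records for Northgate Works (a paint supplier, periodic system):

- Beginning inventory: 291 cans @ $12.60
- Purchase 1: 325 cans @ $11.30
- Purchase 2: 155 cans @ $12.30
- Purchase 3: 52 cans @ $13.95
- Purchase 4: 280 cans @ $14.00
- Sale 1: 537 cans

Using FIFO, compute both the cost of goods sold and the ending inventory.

COGS = $6,446.40; ending inventory = $7,444.60

Sale 1 (537) [FIFO — oldest first]: 291 @ $12.60 + 246 @ $11.30 = $6,446.40
Ending inventory: 79 @ $11.30 + 155 @ $12.30 + 52 @ $13.95 + 280 @ $14.00 = $7,444.60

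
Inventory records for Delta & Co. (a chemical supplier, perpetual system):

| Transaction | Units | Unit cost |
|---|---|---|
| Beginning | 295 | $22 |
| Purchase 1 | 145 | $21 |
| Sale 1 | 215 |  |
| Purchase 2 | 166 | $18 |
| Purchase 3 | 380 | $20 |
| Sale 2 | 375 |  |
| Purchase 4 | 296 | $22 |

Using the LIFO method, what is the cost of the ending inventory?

Sale 1 (215) [LIFO — newest first]: 145 @ $21 + 70 @ $22 = $4,585
Sale 2 (375) [LIFO — newest first]: 375 @ $20 = $7,500
Total COGS = $4,585 + $7,500 = $12,085
Ending inventory: 225 @ $22 + 166 @ $18 + 5 @ $20 + 296 @ $22 = $14,550

Ending inventory = $14,550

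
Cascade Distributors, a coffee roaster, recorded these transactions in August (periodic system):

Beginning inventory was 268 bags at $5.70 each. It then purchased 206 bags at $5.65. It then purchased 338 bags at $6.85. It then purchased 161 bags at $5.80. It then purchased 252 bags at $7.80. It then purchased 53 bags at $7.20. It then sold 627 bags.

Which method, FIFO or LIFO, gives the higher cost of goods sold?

FIFO COGS: 268 @ $5.70 + 206 @ $5.65 + 153 @ $6.85 = $3,739.55
LIFO COGS: 53 @ $7.20 + 252 @ $7.80 + 161 @ $5.80 + 161 @ $6.85 = $4,383.85

LIFO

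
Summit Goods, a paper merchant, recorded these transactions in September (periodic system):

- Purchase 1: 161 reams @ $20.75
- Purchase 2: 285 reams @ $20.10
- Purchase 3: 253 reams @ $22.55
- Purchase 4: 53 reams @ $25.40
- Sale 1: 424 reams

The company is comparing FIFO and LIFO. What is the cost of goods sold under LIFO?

COGS = $9,423.15

FIFO COGS: 161 @ $20.75 + 263 @ $20.10 = $8,627.05
LIFO COGS: 53 @ $25.40 + 253 @ $22.55 + 118 @ $20.10 = $9,423.15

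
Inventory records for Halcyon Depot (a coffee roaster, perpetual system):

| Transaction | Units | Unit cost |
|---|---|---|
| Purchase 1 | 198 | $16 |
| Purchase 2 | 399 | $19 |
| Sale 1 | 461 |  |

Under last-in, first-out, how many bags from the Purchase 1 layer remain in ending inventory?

136

Sale 1 (461) [LIFO — newest first]: 399 @ $19 + 62 @ $16 = $8,573
Ending inventory: 136 @ $16 = $2,176
Check: goods available $10,749 = COGS $8,573 + ending $2,176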